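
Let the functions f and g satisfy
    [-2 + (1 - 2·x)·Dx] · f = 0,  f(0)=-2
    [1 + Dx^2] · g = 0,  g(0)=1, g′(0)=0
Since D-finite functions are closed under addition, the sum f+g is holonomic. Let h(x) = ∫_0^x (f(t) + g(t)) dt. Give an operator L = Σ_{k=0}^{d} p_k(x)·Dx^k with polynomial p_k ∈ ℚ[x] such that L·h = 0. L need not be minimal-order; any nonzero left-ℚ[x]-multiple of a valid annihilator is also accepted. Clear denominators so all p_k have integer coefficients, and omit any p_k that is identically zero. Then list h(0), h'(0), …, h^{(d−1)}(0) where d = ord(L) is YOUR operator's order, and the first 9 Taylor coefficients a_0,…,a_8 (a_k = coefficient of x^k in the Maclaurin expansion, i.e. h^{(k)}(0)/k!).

L = (50 - 8·x + 8·x^2)·Dx + (-9 + 22·x - 12·x^2 + 8·x^3)·Dx^2 + (50 - 8·x + 8·x^2)·Dx^3 + (-9 + 22·x - 12·x^2 + 8·x^3)·Dx^4  (order 4).
h: a_k = 0, -1, -2, -17/6, -4, -767/120, -32/3, -92161/5040, -32, …
ICs: h(0) = 0, h′(0) = -1, h′′(0) = -4, h′′′(0) = -17.

f: a_k = -2, -4, -8, -16, -32, -64, -128, -256, -512, …
g: a_k = 1, 0, -1/2, 0, 1/24, 0, -1/720, 0, 1/40320, …
Weyl lclm of L_f,L_g ⇒ L₀ (ord ≤ 3).
∫: right-multiply L₀ by Dx.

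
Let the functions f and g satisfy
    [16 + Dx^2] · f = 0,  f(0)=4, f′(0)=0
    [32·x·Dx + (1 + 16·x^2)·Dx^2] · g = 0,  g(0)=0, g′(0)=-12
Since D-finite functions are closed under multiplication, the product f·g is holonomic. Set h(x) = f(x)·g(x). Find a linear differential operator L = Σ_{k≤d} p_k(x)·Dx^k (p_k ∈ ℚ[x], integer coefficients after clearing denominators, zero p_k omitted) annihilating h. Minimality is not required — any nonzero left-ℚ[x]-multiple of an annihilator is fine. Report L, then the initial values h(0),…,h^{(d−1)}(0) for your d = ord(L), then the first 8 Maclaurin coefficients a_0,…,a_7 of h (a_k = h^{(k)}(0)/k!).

L = (1280 + 53248·x^2 + 360448·x^4 + 2097152·x^6 + 8388608·x^8) + (1536·x + 40960·x^3 + 393216·x^5 + 2097152·x^7)·Dx + (96 + 4096·x^2 + 36864·x^4 + 262144·x^6 + 1048576·x^8)·Dx^2 + (96·x + 2560·x^3 + 24576·x^5 + 131072·x^7)·Dx^3 + (1 + 48·x^2 + 896·x^4 + 8192·x^6 + 32768·x^8)·Dx^4  (order 4).
h: a_k = 0, -48, 0, 640, 0, -25088/5, 0, 5328896/105, …
ICs: h(0) = 0, h′(0) = -48, h′′(0) = 0, h′′′(0) = 3840.

f: a_k = 4, 0, -32, 0, 128/3, 0, -1024/45, 0, …
g: a_k = 0, -12, 0, 64, 0, -3072/5, 0, 49152/7, …
Sym-product of L_f,L_g gives L₀ (≤ ord 4).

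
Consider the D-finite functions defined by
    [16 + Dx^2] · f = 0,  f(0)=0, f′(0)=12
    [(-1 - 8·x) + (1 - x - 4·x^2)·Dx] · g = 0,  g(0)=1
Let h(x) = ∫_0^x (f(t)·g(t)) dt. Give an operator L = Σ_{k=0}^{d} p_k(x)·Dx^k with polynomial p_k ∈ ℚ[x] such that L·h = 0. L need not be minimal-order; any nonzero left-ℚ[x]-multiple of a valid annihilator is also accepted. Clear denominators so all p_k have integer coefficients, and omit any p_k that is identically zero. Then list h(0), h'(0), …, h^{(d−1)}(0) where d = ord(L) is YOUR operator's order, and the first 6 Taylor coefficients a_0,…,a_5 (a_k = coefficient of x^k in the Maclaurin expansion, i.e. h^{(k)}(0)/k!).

f: a_k = 0, 12, 0, -32, 0, 128/5, …
g: a_k = 1, 1, 5, 9, 29, 65, …
L₀ := L_f ⊗_s L_g (sym. prod.), ord ≤ 2.
Integrate: L := L₀·Dx.
L = (-8 + 16·x + 64·x^2)·Dx + (2 + 16·x)·Dx^2 + (-1 + x + 4·x^2)·Dx^3  (order 3).
h: a_k = 0, 0, 6, 4, 7, 76/5, …
ICs: h(0) = 0, h′(0) = 0, h′′(0) = 12.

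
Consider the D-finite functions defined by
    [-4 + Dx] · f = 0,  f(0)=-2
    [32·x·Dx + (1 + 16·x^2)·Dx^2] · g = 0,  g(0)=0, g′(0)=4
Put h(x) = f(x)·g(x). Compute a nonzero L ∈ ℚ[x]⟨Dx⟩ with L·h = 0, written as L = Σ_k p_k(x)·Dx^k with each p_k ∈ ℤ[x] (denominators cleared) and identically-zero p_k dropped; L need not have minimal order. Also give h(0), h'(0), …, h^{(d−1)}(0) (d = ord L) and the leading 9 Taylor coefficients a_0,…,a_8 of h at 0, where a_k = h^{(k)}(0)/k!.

L = (16 - 128·x + 256·x^2) + (-8 + 32·x - 128·x^2)·Dx + (1 + 16·x^2)·Dx^2  (order 2).
h: a_k = 0, -8, -32, -64/3, 256/3, -768/5, -11264/9, 63488/35, 925696/63, …
ICs: h(0) = 0, h′(0) = -8.

f: a_k = -2, -8, -16, -64/3, -64/3, -256/15, -512/45, -2048/315, -1024/315, …
g: a_k = 0, 4, 0, -64/3, 0, 1024/5, 0, -16384/7, 0, …
L₀ := L_f ⊗_s L_g (sym. prod.), ord ≤ 2.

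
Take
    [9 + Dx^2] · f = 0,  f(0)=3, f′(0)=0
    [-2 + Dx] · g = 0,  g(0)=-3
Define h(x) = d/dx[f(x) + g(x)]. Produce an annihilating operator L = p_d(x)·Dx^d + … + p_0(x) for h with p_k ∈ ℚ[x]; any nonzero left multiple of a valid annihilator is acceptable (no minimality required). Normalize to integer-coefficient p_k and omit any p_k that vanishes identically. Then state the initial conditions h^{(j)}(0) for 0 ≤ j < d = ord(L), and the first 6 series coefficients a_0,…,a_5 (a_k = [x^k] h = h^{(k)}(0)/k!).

L = 18 - 9·Dx + 2·Dx^2 - Dx^3  (order 3).
h: a_k = -6, -39, -12, 65/2, -4, -793/40, …
ICs: h(0) = -6, h′(0) = -39, h′′(0) = -24.

f: a_k = 3, 0, -27/2, 0, 81/8, 0, …
g: a_k = -3, -6, -6, -4, -2, -4/5, …
L₀ := lclm(L_f,L_g); ord L₀ ≤ 2+1.
Differentiate: ansatz ord ≤ ord L₀ ⇒ L.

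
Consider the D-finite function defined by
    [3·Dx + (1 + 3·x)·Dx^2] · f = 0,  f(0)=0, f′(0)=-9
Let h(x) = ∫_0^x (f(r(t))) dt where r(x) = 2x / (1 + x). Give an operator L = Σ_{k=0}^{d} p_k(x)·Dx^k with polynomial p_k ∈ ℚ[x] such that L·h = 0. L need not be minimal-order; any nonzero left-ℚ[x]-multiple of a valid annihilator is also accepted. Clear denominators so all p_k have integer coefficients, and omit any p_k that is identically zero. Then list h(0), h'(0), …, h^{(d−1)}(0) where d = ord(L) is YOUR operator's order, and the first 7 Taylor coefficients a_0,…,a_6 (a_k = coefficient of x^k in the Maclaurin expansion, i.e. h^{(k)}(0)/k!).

L = (8 + 14·x)·Dx^2 + (1 + 8·x + 7·x^2)·Dx^3  (order 3).
h: a_k = 0, 0, -9, 24, -171/2, 360, -8403/5, …
ICs: h(0) = 0, h′(0) = 0, h′′(0) = -18.

f: a_k = 0, -9, 27/2, -27, 243/4, -729/5, 729/2, …
f∘r: x↦r, Dx↦Dx/r' in L_f ⇒ L₀.
h=∫h₀ ⇒ L = L₀·Dx.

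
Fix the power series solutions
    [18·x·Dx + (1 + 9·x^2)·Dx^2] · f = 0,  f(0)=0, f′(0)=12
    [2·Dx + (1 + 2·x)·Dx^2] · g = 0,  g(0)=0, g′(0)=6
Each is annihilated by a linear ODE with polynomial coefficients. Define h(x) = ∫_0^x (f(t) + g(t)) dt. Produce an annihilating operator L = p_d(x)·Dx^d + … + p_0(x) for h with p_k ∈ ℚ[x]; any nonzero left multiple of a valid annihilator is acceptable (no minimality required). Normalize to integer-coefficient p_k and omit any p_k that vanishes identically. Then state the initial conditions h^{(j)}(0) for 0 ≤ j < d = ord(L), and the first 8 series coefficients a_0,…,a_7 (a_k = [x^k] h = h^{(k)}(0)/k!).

L = (-18 - 108·x + 486·x^2 + 324·x^3)·Dx^2 + (-13 - 36·x + 135·x^2 + 972·x^3 + 648·x^4)·Dx^3 + (-1 + 7·x + 18·x^2 + 81·x^3 + 243·x^4 + 162·x^5)·Dx^4  (order 4).
h: a_k = 0, 0, 9, -2, -7, -12/5, 178/5, -32/7, …
ICs: h(0) = 0, h′(0) = 0, h′′(0) = 18, h′′′(0) = -12.

f: a_k = 0, 12, 0, -36, 0, 972/5, 0, -8748/7, …
g: a_k = 0, 6, -6, 8, -12, 96/5, -32, 384/7, …
f+g: L₀ = lclm(L_f,L_g), ord ≤ 2+2.
Integrate: L := L₀·Dx.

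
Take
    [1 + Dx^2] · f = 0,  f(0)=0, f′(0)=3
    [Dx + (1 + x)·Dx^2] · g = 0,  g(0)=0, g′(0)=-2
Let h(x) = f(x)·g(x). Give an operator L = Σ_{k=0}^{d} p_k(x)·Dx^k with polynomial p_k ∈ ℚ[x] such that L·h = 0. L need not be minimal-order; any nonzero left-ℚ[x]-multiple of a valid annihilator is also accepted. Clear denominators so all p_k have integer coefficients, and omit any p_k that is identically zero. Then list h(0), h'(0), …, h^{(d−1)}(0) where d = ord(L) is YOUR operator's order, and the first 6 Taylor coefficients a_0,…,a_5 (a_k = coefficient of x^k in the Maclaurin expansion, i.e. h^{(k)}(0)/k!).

L = (-3 + 6·x + 19·x^2 + 16·x^3 + 4·x^4) + (4 + 20·x + 24·x^2 + 8·x^3)·Dx + (20·x + 42·x^2 + 32·x^3 + 8·x^4)·Dx^2 + (4 + 20·x + 24·x^2 + 8·x^3)·Dx^3 + (3 + 14·x + 23·x^2 + 16·x^3 + 4·x^4)·Dx^4  (order 4).
h: a_k = 0, 0, -6, 3, -1, 1, …
ICs: h(0) = 0, h′(0) = 0, h′′(0) = -12, h′′′(0) = 18.

f: a_k = 0, 3, 0, -1/2, 0, 1/40, …
g: a_k = 0, -2, 1, -2/3, 1/2, -2/5, …
h₀=f·g: eliminate ⇒ L₀, order ≤ 2·2.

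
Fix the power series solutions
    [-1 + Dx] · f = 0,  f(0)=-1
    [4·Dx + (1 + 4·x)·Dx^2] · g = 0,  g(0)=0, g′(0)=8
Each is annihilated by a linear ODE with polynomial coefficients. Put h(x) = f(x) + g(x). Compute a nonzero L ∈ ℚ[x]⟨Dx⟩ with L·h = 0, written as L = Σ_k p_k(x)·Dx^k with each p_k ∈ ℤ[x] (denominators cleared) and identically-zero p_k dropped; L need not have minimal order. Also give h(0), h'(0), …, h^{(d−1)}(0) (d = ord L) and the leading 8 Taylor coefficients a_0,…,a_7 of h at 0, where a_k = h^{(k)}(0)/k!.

L = (-36 - 16·x)·Dx + (31 - 8·x - 16·x^2)·Dx^2 + (5 + 24·x + 16·x^2)·Dx^3  (order 3).
h: a_k = -1, 7, -33/2, 85/2, -3073/24, 49151/120, -983041/720, 23592959/5040, …
ICs: h(0) = -1, h′(0) = 7, h′′(0) = -33.

f: a_k = -1, -1, -1/2, -1/6, -1/24, -1/120, -1/720, -1/5040, …
g: a_k = 0, 8, -16, 128/3, -128, 2048/5, -4096/3, 32768/7, …
h₀=f+g: left-lcm gives L₀, ord ≤ 3.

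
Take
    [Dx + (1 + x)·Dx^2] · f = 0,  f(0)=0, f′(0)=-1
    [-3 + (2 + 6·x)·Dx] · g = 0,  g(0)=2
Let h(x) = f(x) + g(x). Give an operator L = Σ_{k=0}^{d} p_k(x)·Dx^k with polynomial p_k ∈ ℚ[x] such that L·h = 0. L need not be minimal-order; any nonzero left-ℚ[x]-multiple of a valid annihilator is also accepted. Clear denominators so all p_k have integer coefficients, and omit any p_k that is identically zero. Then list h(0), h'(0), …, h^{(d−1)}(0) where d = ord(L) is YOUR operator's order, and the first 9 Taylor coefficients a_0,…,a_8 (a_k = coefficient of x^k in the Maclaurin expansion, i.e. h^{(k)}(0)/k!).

f: a_k = 0, -1, 1/2, -1/3, 1/4, -1/5, 1/6, -1/7, 1/8, …
g: a_k = 2, 3, -9/4, 27/8, -405/64, 1701/128, -15309/512, 72171/1024, -2814669/16384, …
Sum ⇒ L₀ = lclm(L_f,L_g) in ℚ(x)⟨Dx⟩.
L = (-15 + 9·x)·Dx + (-19 - 6·x + 45·x^2)·Dx^2 + (-2 - 2·x + 18·x^2 + 18·x^3)·Dx^3  (order 3).
h: a_k = 2, 2, -7/4, 73/24, -389/64, 8377/640, -45671/1536, 504173/7168, -2812621/16384, …
ICs: h(0) = 2, h′(0) = 2, h′′(0) = -7/2.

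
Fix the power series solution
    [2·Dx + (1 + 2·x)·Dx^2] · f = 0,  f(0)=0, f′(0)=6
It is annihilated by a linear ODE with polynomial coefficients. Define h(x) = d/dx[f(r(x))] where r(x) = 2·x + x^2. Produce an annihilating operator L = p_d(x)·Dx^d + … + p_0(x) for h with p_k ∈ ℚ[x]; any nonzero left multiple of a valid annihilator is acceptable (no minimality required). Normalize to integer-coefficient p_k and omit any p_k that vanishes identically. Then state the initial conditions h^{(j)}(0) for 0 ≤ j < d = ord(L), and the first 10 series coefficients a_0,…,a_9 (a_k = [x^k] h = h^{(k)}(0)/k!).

f: a_k = 0, 6, -6, 8, -12, 96/5, -32, 384/7, -96, 512/3, …
h₀=f(r): pull back L_f along r ⇒ L₀.
Differentiate: ansatz ord ≤ ord L₀ ⇒ L.
L = (3 + 4·x + 2·x^2) + (1 + 5·x + 6·x^2 + 2·x^3)·Dx  (order 1).
h: a_k = 12, -36, 120, -408, 1392, -4752, 16224, -55392, 189120, -645696, …
ICs: h(0) = 12.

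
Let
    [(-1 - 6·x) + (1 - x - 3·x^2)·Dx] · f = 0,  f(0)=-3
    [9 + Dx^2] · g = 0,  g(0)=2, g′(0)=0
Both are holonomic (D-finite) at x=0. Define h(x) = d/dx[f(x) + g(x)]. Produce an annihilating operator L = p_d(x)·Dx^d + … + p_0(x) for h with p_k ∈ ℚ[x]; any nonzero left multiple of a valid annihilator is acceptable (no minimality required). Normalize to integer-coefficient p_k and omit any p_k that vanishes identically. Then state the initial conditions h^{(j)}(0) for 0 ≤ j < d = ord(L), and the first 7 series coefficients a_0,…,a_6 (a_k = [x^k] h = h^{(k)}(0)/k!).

f: a_k = -3, -3, -12, -21, -57, -120, -291, …
g: a_k = 2, 0, -9, 0, 27/4, 0, -81/40, …
Sum ⇒ L₀ = lclm(L_f,L_g) in ℚ(x)⟨Dx⟩.
h₀' ⇒ L via d/dx closure of L₀.
L = (1584 + 7614·x + 25326·x^2 + 15390·x^3 + 26730·x^4 + 13122·x^5 + 13122·x^6) + (-153 - 819·x + 918·x^2 + 2133·x^3 + 1620·x^4 + 3645·x^5 + 5103·x^6 + 4374·x^7)·Dx + (176 + 846·x + 2814·x^2 + 1710·x^3 + 2970·x^4 + 1458·x^5 + 1458·x^6)·Dx^2 + (-17 - 91·x + 102·x^2 + 237·x^3 + 180·x^4 + 405·x^5 + 567·x^6 + 486·x^7)·Dx^3  (order 3).
h: a_k = -3, -42, -63, -201, -600, -35163/20, -4557, …
ICs: h(0) = -3, h′(0) = -42, h′′(0) = -126.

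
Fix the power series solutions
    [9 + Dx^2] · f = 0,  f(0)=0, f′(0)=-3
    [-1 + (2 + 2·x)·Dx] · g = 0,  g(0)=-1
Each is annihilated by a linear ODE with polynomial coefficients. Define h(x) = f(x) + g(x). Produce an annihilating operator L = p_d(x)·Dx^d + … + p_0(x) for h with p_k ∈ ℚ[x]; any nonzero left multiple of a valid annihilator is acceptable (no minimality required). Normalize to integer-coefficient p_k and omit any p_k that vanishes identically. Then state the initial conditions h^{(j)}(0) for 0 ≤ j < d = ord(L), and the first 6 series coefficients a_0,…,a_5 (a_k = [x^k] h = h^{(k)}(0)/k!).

f: a_k = 0, -3, 0, 9/2, 0, -81/40, …
g: a_k = -1, -1/2, 1/8, -1/16, 5/128, -7/256, …
Weyl lclm of L_f,L_g ⇒ L₀ (ord ≤ 3).
L = (-351 - 648·x - 324·x^2) + (630 + 1926·x + 1944·x^2 + 648·x^3)·Dx + (-39 - 72·x - 36·x^2)·Dx^2 + (70 + 214·x + 216·x^2 + 72·x^3)·Dx^3  (order 3).
h: a_k = -1, -7/2, 1/8, 71/16, 5/128, -2627/1280, …
ICs: h(0) = -1, h′(0) = -7/2, h′′(0) = 1/4.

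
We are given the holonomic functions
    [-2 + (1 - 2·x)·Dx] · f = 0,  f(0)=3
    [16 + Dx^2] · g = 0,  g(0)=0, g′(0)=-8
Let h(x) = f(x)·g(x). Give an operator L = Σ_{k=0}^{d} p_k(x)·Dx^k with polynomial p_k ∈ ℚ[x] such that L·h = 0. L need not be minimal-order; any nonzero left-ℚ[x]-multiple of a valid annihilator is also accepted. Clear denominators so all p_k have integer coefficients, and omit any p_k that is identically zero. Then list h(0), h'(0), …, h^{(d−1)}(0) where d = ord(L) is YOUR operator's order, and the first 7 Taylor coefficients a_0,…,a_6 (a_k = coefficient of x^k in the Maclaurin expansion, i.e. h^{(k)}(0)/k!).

f: a_k = 3, 6, 12, 24, 48, 96, 192, …
g: a_k = 0, -8, 0, 64/3, 0, -256/15, 0, …
Sym-product of L_f,L_g gives L₀ (≤ ord 2).
L = (-16 + 32·x) + 4·Dx + (-1 + 2·x)·Dx^2  (order 2).
h: a_k = 0, -24, -48, -32, -64, -896/5, -1792/5, …
ICs: h(0) = 0, h′(0) = -24.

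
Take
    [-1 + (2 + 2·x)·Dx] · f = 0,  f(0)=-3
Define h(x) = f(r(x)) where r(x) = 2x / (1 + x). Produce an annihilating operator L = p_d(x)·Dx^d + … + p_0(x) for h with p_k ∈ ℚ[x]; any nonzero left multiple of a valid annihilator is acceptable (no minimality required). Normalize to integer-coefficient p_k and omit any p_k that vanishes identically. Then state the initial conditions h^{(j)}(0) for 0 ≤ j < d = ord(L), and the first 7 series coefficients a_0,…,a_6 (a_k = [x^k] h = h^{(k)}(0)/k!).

f: a_k = -3, -3/2, 3/8, -3/16, 15/128, -21/256, 63/1024, …
h₀=f(r): pull back L_f along r ⇒ L₀.
L = -1 + (1 + 4·x + 3·x^2)·Dx  (order 1).
h: a_k = -3, -3, 9/2, -15/2, 111/8, -225/8, 981/16, …
ICs: h(0) = -3.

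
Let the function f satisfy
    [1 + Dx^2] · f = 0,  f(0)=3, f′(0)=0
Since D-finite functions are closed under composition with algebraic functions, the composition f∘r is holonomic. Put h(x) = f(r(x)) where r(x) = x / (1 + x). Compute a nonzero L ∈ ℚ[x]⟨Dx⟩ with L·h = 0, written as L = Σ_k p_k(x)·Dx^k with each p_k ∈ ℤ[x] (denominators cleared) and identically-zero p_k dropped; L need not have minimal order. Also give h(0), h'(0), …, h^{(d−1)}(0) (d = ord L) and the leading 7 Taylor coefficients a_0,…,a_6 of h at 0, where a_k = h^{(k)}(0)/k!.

L = 1 + (2 + 6·x + 6·x^2 + 2·x^3)·Dx + (1 + 4·x + 6·x^2 + 4·x^3 + x^4)·Dx^2  (order 2).
h: a_k = 3, 0, -3/2, 3, -35/8, 11/2, -1501/240, …
ICs: h(0) = 3, h′(0) = 0.

f: a_k = 3, 0, -3/2, 0, 1/8, 0, -1/240, …
f∘r: x↦r, Dx↦Dx/r' in L_f ⇒ L₀.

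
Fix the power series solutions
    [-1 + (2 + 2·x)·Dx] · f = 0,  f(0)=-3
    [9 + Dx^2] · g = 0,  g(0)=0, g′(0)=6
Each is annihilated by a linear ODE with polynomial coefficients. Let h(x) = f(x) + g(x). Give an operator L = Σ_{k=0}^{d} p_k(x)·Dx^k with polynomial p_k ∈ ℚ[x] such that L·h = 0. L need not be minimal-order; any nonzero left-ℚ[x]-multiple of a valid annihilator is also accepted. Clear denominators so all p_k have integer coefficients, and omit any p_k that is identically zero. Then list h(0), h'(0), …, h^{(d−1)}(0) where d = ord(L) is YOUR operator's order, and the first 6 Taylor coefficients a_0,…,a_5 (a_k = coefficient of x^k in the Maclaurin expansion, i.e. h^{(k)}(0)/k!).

L = (-351 - 648·x - 324·x^2) + (630 + 1926·x + 1944·x^2 + 648·x^3)·Dx + (-39 - 72·x - 36·x^2)·Dx^2 + (70 + 214·x + 216·x^2 + 72·x^3)·Dx^3  (order 3).
h: a_k = -3, 9/2, 3/8, -147/16, 15/128, 5079/1280, …
ICs: h(0) = -3, h′(0) = 9/2, h′′(0) = 3/4.

f: a_k = -3, -3/2, 3/8, -3/16, 15/128, -21/256, …
g: a_k = 0, 6, 0, -9, 0, 81/20, …
L₀ := lclm(L_f,L_g); ord L₀ ≤ 1+2.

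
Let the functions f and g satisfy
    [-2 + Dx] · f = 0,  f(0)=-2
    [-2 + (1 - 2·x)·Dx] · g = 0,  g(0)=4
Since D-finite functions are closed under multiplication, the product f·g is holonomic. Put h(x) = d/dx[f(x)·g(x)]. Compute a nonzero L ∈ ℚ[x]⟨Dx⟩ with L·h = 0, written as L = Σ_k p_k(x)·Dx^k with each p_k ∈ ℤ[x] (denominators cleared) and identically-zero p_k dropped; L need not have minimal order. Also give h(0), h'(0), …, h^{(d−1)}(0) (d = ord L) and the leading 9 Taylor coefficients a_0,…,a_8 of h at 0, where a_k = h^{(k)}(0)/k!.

L = (5 - 8·x + 4·x^2) + (-1 + 3·x - 2·x^2)·Dx  (order 1).
h: a_k = -32, -160, -512, -4160/3, -10432/3, -125248/15, -175360/9, -14028928/315, -6313024/63, …
ICs: h(0) = -32.

f: a_k = -2, -4, -4, -8/3, -4/3, -8/15, -8/45, -16/315, -4/315, …
g: a_k = 4, 8, 16, 32, 64, 128, 256, 512, 1024, …
h₀=f·g: eliminate ⇒ L₀, order ≤ 1·1.
h=h₀': d/dx-closure on L₀ ⇒ L.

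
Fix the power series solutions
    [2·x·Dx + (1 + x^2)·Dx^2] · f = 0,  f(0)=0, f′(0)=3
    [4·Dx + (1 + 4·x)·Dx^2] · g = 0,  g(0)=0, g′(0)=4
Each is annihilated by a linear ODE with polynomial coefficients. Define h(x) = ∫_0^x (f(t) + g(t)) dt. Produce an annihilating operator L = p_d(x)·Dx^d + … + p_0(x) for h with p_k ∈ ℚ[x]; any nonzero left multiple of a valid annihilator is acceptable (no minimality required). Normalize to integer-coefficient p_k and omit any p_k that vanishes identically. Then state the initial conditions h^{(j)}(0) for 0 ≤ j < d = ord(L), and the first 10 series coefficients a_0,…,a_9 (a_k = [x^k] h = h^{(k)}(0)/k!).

L = (-4 - 48·x + 12·x^2 + 16·x^3)·Dx^2 + (-17 - 8·x - 45·x^2 + 24·x^3 + 32·x^4)·Dx^3 + (-2 - 7·x + 4·x^2 + x^3 + 6·x^4 + 8·x^5)·Dx^4  (order 4).
h: a_k = 0, 0, 7/2, -8/3, 61/12, -64/5, 1027/30, -2048/21, 16381/56, -8192/9, …
ICs: h(0) = 0, h′(0) = 0, h′′(0) = 7, h′′′(0) = -16.

f: a_k = 0, 3, 0, -1, 0, 3/5, 0, -3/7, 0, 1/3, …
g: a_k = 0, 4, -8, 64/3, -64, 1024/5, -2048/3, 16384/7, -8192, 262144/9, …
L₀ := lclm(L_f,L_g); ord L₀ ≤ 2+2.
∫: right-multiply L₀ by Dx.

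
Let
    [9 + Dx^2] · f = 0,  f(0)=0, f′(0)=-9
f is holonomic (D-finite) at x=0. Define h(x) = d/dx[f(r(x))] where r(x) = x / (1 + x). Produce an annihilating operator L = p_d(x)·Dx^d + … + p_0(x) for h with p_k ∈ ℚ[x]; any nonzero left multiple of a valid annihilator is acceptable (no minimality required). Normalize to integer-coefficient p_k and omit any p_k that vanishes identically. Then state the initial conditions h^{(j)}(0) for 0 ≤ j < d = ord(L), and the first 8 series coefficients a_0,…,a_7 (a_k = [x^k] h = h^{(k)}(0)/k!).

f: a_k = 0, -9, 0, 27/2, 0, -243/40, 0, 729/560, …
h₀=f(r): pull back L_f along r ⇒ L₀.
Derive L from L₀ (diff closure).
L = (15 + 12·x + 6·x^2) + (6 + 18·x + 18·x^2 + 6·x^3)·Dx + (1 + 4·x + 6·x^2 + 4·x^3 + x^4)·Dx^2  (order 2).
h: a_k = -9, 18, 27/2, -126, 2637/8, -2295/4, 58059/80, -5679/10, …
ICs: h(0) = -9, h′(0) = 18.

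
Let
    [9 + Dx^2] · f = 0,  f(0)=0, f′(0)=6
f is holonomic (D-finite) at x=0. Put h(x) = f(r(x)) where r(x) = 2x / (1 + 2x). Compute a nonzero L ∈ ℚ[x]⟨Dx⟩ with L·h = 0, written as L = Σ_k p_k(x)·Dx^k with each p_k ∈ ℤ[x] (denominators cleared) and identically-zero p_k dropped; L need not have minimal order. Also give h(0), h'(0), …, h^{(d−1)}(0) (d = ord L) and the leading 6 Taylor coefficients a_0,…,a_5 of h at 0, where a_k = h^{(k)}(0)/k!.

f: a_k = 0, 6, 0, -9, 0, 81/20, …
h₀=f(r): pull back L_f along r ⇒ L₀.
L = 36 + (4 + 24·x + 48·x^2 + 32·x^3)·Dx + (1 + 8·x + 24·x^2 + 32·x^3 + 16·x^4)·Dx^2  (order 2).
h: a_k = 0, 12, -24, -24, 336, -7032/5, …
ICs: h(0) = 0, h′(0) = 12.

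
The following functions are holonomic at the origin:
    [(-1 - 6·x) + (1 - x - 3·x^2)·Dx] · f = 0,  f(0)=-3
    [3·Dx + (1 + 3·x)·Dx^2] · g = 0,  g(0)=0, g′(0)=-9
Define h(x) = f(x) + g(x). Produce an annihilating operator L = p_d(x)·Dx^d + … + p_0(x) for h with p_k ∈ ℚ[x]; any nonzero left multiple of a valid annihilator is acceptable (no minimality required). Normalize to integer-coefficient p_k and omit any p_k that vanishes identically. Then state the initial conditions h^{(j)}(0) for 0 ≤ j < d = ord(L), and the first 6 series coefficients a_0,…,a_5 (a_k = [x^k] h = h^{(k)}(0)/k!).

L = (270 + 1422·x + 3780·x^2 + 2916·x^3 + 2916·x^4)·Dx + (24 + 468·x + 2736·x^2 + 5616·x^3 + 5994·x^4 + 4860·x^5)·Dx^2 + (-11 - 79·x - 129·x^2 + 171·x^3 + 783·x^4 + 1377·x^5 + 972·x^6)·Dx^3  (order 3).
h: a_k = -3, -12, 3/2, -48, 15/4, -1329/5, …
ICs: h(0) = -3, h′(0) = -12, h′′(0) = 3.

f: a_k = -3, -3, -12, -21, -57, -120, …
g: a_k = 0, -9, 27/2, -27, 243/4, -729/5, …
L₀ := lclm(L_f,L_g); ord L₀ ≤ 1+2.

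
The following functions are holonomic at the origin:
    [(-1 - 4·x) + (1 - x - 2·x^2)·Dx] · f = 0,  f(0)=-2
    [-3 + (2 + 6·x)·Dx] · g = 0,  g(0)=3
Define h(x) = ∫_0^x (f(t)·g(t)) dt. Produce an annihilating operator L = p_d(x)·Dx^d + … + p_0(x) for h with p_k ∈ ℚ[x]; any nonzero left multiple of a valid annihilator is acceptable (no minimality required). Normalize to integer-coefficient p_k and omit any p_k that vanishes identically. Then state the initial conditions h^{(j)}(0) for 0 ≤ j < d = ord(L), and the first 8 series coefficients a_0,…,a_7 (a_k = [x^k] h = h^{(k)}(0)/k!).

L = (5 + 11·x + 18·x^2)·Dx + (-2 - 4·x + 10·x^2 + 12·x^3)·Dx^2  (order 2).
h: a_k = 0, -6, -15/2, -27/4, -483/32, -5241/320, -10347/256, -162093/3584, …
ICs: h(0) = 0, h′(0) = -6.

f: a_k = -2, -2, -6, -10, -22, -42, -86, -170, …
g: a_k = 3, 9/2, -27/8, 81/16, -1215/128, 5103/256, -45927/1024, 216513/2048, …
Sym-product of L_f,L_g gives L₀ (≤ ord 1).
h=∫h₀ ⇒ L = L₀·Dx.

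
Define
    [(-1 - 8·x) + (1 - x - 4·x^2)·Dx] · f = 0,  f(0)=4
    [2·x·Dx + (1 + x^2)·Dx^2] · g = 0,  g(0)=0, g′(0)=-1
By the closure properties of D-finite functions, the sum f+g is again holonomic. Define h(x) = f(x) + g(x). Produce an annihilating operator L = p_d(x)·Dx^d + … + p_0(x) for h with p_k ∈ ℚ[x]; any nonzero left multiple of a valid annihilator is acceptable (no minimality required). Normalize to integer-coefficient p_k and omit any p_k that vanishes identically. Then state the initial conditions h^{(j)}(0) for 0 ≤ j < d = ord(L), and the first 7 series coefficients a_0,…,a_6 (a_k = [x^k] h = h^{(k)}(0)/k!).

L = (-10 + 40·x + 478·x^2 + 864·x^3 + 2496·x^4 + 384·x^6)·Dx + (28 + 246·x + 316·x^2 + 1182·x^3 + 752·x^4 + 2048·x^5 + 48·x^6 + 384·x^7)·Dx^2 + (-5 - 8·x - 32·x^2 + 104·x^3 + 197·x^4 + 128·x^5 + 288·x^6 + 16·x^7 + 64·x^8)·Dx^3  (order 3).
h: a_k = 4, 3, 20, 109/3, 116, 1299/5, 724, …
ICs: h(0) = 4, h′(0) = 3, h′′(0) = 40.

f: a_k = 4, 4, 20, 36, 116, 260, 724, …
g: a_k = 0, -1, 0, 1/3, 0, -1/5, 0, …
Weyl lclm of L_f,L_g ⇒ L₀ (ord ≤ 3).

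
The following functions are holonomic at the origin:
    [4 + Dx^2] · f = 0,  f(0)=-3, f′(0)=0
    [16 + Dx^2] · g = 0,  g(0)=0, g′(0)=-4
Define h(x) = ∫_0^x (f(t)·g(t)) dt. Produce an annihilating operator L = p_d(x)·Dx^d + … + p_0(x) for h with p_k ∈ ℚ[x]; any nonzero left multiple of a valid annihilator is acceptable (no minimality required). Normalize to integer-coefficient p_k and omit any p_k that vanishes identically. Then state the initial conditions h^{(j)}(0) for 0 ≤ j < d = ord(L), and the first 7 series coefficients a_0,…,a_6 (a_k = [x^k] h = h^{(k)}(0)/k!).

f: a_k = -3, 0, 6, 0, -2, 0, 4/15, …
g: a_k = 0, -4, 0, 32/3, 0, -128/15, 0, …
h₀=f·g: eliminate ⇒ L₀, order ≤ 2·2.
Integrate: L := L₀·Dx.
L = 144·Dx + 40·Dx^3 + Dx^5  (order 5).
h: a_k = 0, 0, 6, 0, -14, 0, 244/15, …
ICs: h(0) = 0, h′(0) = 0, h′′(0) = 12, h′′′(0) = 0, h′′′′(0) = -336.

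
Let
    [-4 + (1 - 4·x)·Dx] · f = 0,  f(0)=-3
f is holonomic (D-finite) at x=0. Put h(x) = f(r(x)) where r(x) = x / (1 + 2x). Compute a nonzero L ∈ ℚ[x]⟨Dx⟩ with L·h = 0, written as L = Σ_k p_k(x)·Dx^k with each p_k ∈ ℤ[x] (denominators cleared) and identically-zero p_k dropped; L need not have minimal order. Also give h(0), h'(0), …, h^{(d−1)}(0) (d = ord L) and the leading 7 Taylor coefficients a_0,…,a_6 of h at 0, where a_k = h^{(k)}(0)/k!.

f: a_k = -3, -12, -48, -192, -768, -3072, -12288, …
Change of var in L_f (x↦r) gives L₀.
L = 4 + (-1 + 4·x^2)·Dx  (order 1).
h: a_k = -3, -12, -24, -48, -96, -192, -384, …
ICs: h(0) = -3.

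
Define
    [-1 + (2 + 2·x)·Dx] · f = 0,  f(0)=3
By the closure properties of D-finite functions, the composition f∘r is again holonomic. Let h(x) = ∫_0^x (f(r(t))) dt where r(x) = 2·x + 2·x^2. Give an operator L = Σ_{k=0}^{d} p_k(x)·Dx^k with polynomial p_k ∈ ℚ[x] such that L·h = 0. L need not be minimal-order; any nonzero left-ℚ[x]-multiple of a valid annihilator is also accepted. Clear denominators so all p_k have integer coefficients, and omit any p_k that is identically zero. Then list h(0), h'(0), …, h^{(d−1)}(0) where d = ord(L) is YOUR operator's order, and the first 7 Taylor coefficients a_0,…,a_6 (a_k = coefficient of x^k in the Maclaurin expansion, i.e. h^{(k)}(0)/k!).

f: a_k = 3, 3/2, -3/8, 3/16, -15/128, 21/256, -63/1024, …
Substitute x→r, Dx→(1/r')Dx; clear ⇒ L₀.
∫: right-multiply L₀ by Dx.
L = (-1 - 2·x)·Dx + (1 + 2·x + 2·x^2)·Dx^2  (order 2).
h: a_k = 0, 3, 3/2, 1/2, -3/8, 9/40, -1/16, …
ICs: h(0) = 0, h′(0) = 3.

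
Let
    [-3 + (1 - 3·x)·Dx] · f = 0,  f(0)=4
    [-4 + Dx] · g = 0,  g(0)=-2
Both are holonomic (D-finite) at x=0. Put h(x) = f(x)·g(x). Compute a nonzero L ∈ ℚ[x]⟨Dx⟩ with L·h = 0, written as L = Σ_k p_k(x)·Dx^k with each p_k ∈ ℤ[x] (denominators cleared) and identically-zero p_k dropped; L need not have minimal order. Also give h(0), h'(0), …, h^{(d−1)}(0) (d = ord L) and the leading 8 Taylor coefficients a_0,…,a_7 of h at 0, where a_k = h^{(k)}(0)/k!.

f: a_k = 4, 12, 36, 108, 324, 972, 2916, 8748, …
g: a_k = -2, -8, -16, -64/3, -64/3, -256/15, -512/45, -2048/315, …
f·g: L₀ = L_f ⊗_s L_g, ord ≤ 1·1.
L = (7 - 12·x) + (-1 + 3·x)·Dx  (order 1).
h: a_k = -8, -56, -232, -2344/3, -7288/3, -110344/15, -995144/45, -20906216/315, …
ICs: h(0) = -8.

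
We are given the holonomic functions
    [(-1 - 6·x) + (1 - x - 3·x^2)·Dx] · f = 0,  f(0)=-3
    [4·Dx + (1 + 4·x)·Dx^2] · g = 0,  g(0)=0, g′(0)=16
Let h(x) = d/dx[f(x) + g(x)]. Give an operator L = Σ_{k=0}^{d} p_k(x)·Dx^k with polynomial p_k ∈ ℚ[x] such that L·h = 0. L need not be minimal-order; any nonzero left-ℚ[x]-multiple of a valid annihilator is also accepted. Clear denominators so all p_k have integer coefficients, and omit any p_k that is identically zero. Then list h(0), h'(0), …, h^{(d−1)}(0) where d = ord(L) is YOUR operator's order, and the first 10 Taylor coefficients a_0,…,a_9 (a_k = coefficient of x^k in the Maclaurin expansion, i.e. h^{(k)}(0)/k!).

L = (212 + 1072·x + 3144·x^2 + 2160·x^3 + 2592·x^4) + (5 + 248·x + 1922·x^2 + 4308·x^3 + 4464·x^4 + 4320·x^5)·Dx + (-6 - 53·x - 108·x^2 + 110·x^3 + 519·x^4 + 1044·x^5 + 864·x^6)·Dx^2  (order 2).
h: a_k = 13, -88, 193, -1252, 3496, -18130, 60979, -274336, 1017283, -4274794, …
ICs: h(0) = 13, h′(0) = -88.

f: a_k = -3, -3, -12, -21, -57, -120, -291, -651, -1524, -3477, …
g: a_k = 0, 16, -32, 256/3, -256, 4096/5, -8192/3, 65536/7, -32768, 1048576/9, …
Weyl lclm of L_f,L_g ⇒ L₀ (ord ≤ 3).
Differentiate: ansatz ord ≤ ord L₀ ⇒ L.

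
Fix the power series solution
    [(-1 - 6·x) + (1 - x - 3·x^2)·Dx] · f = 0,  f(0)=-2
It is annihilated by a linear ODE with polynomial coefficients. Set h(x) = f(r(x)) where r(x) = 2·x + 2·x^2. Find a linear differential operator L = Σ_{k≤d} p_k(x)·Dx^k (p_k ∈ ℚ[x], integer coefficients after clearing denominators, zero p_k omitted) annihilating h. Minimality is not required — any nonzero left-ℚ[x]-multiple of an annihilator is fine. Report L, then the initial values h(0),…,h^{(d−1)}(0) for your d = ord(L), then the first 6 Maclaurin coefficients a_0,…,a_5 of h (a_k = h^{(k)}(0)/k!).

f: a_k = -2, -2, -8, -14, -38, -80, …
Change of var in L_f (x↦r) gives L₀.
L = (2 + 28·x + 72·x^2 + 48·x^3) + (-1 + 2·x + 14·x^2 + 24·x^3 + 12·x^4)·Dx  (order 1).
h: a_k = -2, -4, -36, -176, -976, -5328, …
ICs: h(0) = -2.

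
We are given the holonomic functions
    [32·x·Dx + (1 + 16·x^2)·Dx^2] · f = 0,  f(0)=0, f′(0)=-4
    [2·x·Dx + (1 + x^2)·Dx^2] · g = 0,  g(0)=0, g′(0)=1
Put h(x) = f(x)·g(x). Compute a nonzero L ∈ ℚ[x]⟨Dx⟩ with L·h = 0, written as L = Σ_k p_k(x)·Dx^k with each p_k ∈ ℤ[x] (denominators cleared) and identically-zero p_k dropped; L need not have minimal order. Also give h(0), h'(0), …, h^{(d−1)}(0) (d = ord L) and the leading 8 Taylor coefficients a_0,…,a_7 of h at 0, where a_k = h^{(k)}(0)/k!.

L = (-384·x - 10880·x^3 - 16384·x^5 + 34816·x^7 + 98304·x^9)·Dx + (-68 - 3916·x^2 - 19584·x^4 - 14336·x^6 + 121856·x^8 + 147456·x^10)·Dx^2 + (-136·x - 2632·x^3 - 6528·x^5 + 16448·x^7 + 69632·x^9 + 49152·x^11)·Dx^3 + (-1 - 34·x^2 - 305·x^4 + 4880·x^8 + 8704·x^10 + 4096·x^12)·Dx^4  (order 4).
h: a_k = 0, 0, -4, 0, 68/3, 0, -9572/45, 0, …
ICs: h(0) = 0, h′(0) = 0, h′′(0) = -8, h′′′(0) = 0.

f: a_k = 0, -4, 0, 64/3, 0, -1024/5, 0, 16384/7, …
g: a_k = 0, 1, 0, -1/3, 0, 1/5, 0, -1/7, …
L₀ := L_f ⊗_s L_g (sym. prod.), ord ≤ 4.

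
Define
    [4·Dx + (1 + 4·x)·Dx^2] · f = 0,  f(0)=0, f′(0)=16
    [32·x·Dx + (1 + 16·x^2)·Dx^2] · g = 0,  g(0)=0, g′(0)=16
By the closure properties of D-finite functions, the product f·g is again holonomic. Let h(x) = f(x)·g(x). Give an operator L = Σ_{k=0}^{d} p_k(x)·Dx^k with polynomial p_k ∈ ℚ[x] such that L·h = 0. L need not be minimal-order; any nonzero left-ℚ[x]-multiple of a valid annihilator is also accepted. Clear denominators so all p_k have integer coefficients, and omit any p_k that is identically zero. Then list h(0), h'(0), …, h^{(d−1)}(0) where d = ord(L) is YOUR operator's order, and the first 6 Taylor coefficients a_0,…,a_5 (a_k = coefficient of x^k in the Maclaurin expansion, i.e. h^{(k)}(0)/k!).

f: a_k = 0, 16, -32, 256/3, -256, 4096/5, …
g: a_k = 0, 16, 0, -256/3, 0, 4096/5, …
f·g: L₀ = L_f ⊗_s L_g, ord ≤ 2·2.
L = (1536 + 11264·x + 81920·x^2 + 638976·x^3 + 1966080·x^4 + 3407872·x^5 + 4194304·x^7)·Dx + (288 + 7936·x + 78848·x^2 + 495616·x^3 + 2228224·x^4 + 6094848·x^5 + 9175040·x^6 + 3145728·x^7 + 14680064·x^8)·Dx^2 + (48 + 1024·x + 12288·x^2 + 79872·x^3 + 368640·x^4 + 1277952·x^5 + 3145728·x^6 + 4718592·x^7 + 3145728·x^8 + 8388608·x^9)·Dx^3 + (5 + 72·x + 592·x^2 + 3584·x^3 + 16896·x^4 + 61440·x^5 + 172032·x^6 + 393216·x^7 + 589824·x^8 + 524288·x^9 + 1048576·x^10)·Dx^4  (order 4).
h: a_k = 0, 0, 256, -512, 0, -4096/3, …
ICs: h(0) = 0, h′(0) = 0, h′′(0) = 512, h′′′(0) = -3072.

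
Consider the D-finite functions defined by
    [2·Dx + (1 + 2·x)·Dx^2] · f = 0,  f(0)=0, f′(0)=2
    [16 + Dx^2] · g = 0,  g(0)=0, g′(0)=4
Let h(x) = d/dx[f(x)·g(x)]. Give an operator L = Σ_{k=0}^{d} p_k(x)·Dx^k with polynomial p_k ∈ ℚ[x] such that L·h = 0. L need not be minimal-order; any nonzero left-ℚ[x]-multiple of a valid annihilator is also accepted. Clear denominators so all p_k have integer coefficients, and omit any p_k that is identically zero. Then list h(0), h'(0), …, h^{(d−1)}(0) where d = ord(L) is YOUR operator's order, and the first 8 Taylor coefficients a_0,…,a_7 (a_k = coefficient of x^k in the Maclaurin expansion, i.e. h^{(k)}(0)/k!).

f: a_k = 0, 2, -2, 8/3, -4, 32/5, -32/3, 128/7, …
g: a_k = 0, 4, 0, -32/3, 0, 128/15, 0, -1024/315, …
Product ⇒ symmetric product L₀, ord ≤ 4.
Differentiate: ansatz ord ≤ ord L₀ ⇒ L.
L = (-896 + 28672·x + 282624·x^2 + 1032192·x^3 + 1826816·x^4 + 1572864·x^5 + 524288·x^6) + (576 + 12416·x + 66560·x^2 + 153600·x^3 + 163840·x^4 + 65536·x^5)·Dx + (280 + 6592·x + 44480·x^2 + 141312·x^3 + 234496·x^4 + 196608·x^5 + 65536·x^6)·Dx^2 + (36 + 776·x + 4160·x^2 + 9600·x^3 + 10240·x^4 + 4096·x^5)·Dx^3 + (21 + 300·x + 1676·x^2 + 4800·x^3 + 7520·x^4 + 6144·x^5 + 2048·x^6)·Dx^4  (order 4).
h: a_k = 0, 16, -24, -128/3, 80/3, 256/3, -1792/15, 53248/315, …
ICs: h(0) = 0, h′(0) = 16, h′′(0) = -48, h′′′(0) = -256.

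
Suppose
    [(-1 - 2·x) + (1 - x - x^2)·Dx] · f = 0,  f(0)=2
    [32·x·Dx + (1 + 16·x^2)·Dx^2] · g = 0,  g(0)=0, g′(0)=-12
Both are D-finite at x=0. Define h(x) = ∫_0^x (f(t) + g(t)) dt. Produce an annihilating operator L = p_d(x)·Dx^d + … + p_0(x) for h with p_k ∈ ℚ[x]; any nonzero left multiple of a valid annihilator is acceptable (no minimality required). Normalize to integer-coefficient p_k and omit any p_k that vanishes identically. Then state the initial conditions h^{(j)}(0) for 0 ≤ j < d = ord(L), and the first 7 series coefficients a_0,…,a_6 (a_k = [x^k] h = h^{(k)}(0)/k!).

L = (-64 + 256·x + 3904·x^2 + 6912·x^3 + 9696·x^4 + 1536·x^6)·Dx^2 + (25 + 24·x - 542·x^2 + 780·x^3 + 6800·x^4 + 6560·x^5 + 768·x^6 + 1536·x^7)·Dx^3 + (-2 - 17·x - 62·x^2 - 202·x^3 - 445·x^4 + 1136·x^5 + 576·x^6 + 256·x^7 + 256·x^8)·Dx^4  (order 4).
h: a_k = 0, 2, -5, 4/3, 35/2, 2, -1496/15, …
ICs: h(0) = 0, h′(0) = 2, h′′(0) = -10, h′′′(0) = 8.

f: a_k = 2, 2, 4, 6, 10, 16, 26, …
g: a_k = 0, -12, 0, 64, 0, -3072/5, 0, …
Weyl lclm of L_f,L_g ⇒ L₀ (ord ≤ 3).
∫: right-multiply L₀ by Dx.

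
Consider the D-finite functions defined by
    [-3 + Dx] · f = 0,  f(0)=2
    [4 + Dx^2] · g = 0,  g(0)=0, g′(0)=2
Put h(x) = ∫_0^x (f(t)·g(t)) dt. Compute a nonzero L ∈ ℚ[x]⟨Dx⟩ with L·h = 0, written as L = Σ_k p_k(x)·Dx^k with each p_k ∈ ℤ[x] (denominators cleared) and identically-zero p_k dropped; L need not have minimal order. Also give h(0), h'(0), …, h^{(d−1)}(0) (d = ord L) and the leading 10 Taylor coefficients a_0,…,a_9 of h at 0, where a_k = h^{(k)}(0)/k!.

f: a_k = 2, 6, 9, 9, 27/4, 81/20, 81/40, 243/280, 729/2240, 243/2240, …
g: a_k = 0, 2, 0, -4/3, 0, 4/15, 0, -8/315, 0, 4/2835, …
Sym-product of L_f,L_g gives L₀ (≤ ord 2).
Integrate: L := L₀·Dx.
L = 13·Dx - 6·Dx^2 + Dx^3  (order 3).
h: a_k = 0, 0, 2, 4, 23/6, 2, 61/180, -23/70, -3277/10080, -17/108, …
ICs: h(0) = 0, h′(0) = 0, h′′(0) = 4.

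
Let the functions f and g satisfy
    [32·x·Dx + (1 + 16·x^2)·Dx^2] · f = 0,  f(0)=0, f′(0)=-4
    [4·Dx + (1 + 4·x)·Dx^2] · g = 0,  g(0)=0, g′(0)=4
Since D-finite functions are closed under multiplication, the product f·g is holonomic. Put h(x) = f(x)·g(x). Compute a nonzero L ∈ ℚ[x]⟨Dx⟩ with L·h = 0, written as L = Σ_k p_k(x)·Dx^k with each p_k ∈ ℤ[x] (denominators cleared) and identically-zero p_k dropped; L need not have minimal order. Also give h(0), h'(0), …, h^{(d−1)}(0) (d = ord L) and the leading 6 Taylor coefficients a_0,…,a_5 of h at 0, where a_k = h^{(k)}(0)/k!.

f: a_k = 0, -4, 0, 64/3, 0, -1024/5, …
g: a_k = 0, 4, -8, 64/3, -64, 1024/5, …
f·g: L₀ = L_f ⊗_s L_g, ord ≤ 2·2.
L = (1536 + 11264·x + 81920·x^2 + 638976·x^3 + 1966080·x^4 + 3407872·x^5 + 4194304·x^7)·Dx + (288 + 7936·x + 78848·x^2 + 495616·x^3 + 2228224·x^4 + 6094848·x^5 + 9175040·x^6 + 3145728·x^7 + 14680064·x^8)·Dx^2 + (48 + 1024·x + 12288·x^2 + 79872·x^3 + 368640·x^4 + 1277952·x^5 + 3145728·x^6 + 4718592·x^7 + 3145728·x^8 + 8388608·x^9)·Dx^3 + (5 + 72·x + 592·x^2 + 3584·x^3 + 16896·x^4 + 61440·x^5 + 172032·x^6 + 393216·x^7 + 589824·x^8 + 524288·x^9 + 1048576·x^10)·Dx^4  (order 4).
h: a_k = 0, 0, -16, 32, 0, 256/3, …
ICs: h(0) = 0, h′(0) = 0, h′′(0) = -32, h′′′(0) = 192.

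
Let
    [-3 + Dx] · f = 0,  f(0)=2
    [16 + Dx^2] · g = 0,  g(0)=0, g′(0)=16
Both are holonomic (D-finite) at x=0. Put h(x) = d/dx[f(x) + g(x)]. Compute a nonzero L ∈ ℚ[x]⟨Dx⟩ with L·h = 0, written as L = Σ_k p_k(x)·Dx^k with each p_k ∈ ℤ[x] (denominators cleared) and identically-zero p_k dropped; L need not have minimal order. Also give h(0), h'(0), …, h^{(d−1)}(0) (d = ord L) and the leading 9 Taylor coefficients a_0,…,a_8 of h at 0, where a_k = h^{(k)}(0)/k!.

L = 48 - 16·Dx + 3·Dx^2 - Dx^3  (order 3).
h: a_k = 22, 18, -101, 27, 2291/12, 243/20, -30581/360, 729/280, 543971/20160, …
ICs: h(0) = 22, h′(0) = 18, h′′(0) = -202.

f: a_k = 2, 6, 9, 9, 27/4, 81/20, 81/40, 243/280, 729/2240, …
g: a_k = 0, 16, 0, -128/3, 0, 512/15, 0, -4096/315, 0, …
h₀=f+g: left-lcm gives L₀, ord ≤ 3.
Differentiate: ansatz ord ≤ ord L₀ ⇒ L.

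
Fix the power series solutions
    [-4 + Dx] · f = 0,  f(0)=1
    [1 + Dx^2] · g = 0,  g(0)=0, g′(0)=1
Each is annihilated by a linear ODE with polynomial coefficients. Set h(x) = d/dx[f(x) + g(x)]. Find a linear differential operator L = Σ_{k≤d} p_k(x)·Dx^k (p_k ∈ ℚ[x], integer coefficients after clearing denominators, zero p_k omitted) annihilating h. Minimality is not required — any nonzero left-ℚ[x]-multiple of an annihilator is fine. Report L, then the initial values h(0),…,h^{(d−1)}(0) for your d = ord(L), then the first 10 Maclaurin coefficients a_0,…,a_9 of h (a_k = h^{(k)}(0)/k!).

f: a_k = 1, 4, 8, 32/3, 32/3, 128/15, 256/45, 1024/315, 512/315, 2048/2835, …
g: a_k = 0, 1, 0, -1/6, 0, 1/120, 0, -1/5040, 0, 1/362880, …
Sum ⇒ L₀ = lclm(L_f,L_g) in ℚ(x)⟨Dx⟩.
Derive L from L₀ (diff closure).
L = 4 - Dx + 4·Dx^2 - Dx^3  (order 3).
h: a_k = 5, 16, 63/2, 128/3, 1025/24, 512/15, 5461/240, 4096/315, 52429/8064, 8192/2835, …
ICs: h(0) = 5, h′(0) = 16, h′′(0) = 63.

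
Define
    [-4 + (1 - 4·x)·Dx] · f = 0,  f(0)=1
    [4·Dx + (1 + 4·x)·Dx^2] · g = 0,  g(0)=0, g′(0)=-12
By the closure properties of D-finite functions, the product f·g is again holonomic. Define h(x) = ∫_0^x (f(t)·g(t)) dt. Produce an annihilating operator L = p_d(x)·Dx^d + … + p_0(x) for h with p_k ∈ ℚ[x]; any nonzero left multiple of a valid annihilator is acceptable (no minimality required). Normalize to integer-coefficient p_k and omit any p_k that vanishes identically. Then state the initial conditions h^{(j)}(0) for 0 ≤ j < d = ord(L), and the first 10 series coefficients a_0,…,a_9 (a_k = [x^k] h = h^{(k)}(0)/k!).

f: a_k = 1, 4, 16, 64, 256, 1024, 4096, 16384, 65536, 262144, …
g: a_k = 0, -12, 24, -64, 192, -3072/5, 2048, -49152/7, 24576, -262144/3, …
Product ⇒ symmetric product L₀, ord ≤ 2.
Integrate: L := L₀·Dx.
L = 16·Dx + (4 + 48·x)·Dx^2 + (-1 + 16·x^2)·Dx^3  (order 3).
h: a_k = 0, 0, -6, -8, -40, -448/5, -6016/15, -37888/35, -163328/35, -4366336/315, …
ICs: h(0) = 0, h′(0) = 0, h′′(0) = -12.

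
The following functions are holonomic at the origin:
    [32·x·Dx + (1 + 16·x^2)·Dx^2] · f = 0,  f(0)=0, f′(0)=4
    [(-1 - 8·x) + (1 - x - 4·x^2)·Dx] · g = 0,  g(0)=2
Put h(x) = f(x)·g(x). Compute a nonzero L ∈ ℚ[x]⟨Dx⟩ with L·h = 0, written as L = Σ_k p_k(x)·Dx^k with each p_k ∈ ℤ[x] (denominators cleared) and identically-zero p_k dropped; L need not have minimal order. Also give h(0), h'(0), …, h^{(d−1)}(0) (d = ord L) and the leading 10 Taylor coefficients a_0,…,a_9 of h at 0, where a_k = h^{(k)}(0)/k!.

L = (8 + 32·x + 384·x^2) + (2 - 16·x + 64·x^2 + 384·x^3)·Dx + (-1 + x - 12·x^2 + 16·x^3 + 64·x^4)·Dx^2  (order 2).
h: a_k = 0, 8, 8, -8/3, 88/3, 6424/15, 2728/5, -50872/21, -25208/105, 15222136/315, …
ICs: h(0) = 0, h′(0) = 8.

f: a_k = 0, 4, 0, -64/3, 0, 1024/5, 0, -16384/7, 0, 262144/9, …
g: a_k = 2, 2, 10, 18, 58, 130, 362, 882, 2330, 5858, …
L₀ := L_f ⊗_s L_g (sym. prod.), ord ≤ 2.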